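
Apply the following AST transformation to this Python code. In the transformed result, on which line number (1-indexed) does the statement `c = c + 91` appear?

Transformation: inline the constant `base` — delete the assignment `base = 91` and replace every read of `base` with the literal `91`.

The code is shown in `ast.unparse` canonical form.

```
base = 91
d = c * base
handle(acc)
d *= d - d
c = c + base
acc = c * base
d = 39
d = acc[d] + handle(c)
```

Transformed code:
d = c * 91
handle(acc)
d *= d - d
c = c + 91
acc = c * 91
d = 39
d = acc[d] + handle(c)

4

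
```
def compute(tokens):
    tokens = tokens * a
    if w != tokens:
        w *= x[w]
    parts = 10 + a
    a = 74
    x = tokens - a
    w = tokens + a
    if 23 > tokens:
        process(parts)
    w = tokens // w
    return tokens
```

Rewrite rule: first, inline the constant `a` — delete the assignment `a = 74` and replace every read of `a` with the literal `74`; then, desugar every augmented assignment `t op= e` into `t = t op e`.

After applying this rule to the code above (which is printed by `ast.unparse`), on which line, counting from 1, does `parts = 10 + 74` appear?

5

Transformed code:
def compute(tokens):
    tokens = tokens * 74
    if w != tokens:
        w = w * x[w]
    parts = 10 + 74
    x = tokens - 74
    w = tokens + 74
    if 23 > tokens:
        process(parts)
    w = tokens // w
    return tokens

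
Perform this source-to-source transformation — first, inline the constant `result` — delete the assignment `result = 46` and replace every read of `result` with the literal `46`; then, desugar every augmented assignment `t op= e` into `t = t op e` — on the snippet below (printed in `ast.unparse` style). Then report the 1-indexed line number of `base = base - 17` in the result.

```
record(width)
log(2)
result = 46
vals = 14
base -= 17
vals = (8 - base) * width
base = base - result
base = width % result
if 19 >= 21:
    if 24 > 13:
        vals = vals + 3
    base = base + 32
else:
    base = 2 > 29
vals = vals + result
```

4

Transformed code:
record(width)
log(2)
vals = 14
base = base - 17
vals = (8 - base) * width
base = base - 46
base = width % 46
if 19 >= 21:
    if 24 > 13:
        vals = vals + 3
    base = base + 32
else:
    base = 2 > 29
vals = vals + 46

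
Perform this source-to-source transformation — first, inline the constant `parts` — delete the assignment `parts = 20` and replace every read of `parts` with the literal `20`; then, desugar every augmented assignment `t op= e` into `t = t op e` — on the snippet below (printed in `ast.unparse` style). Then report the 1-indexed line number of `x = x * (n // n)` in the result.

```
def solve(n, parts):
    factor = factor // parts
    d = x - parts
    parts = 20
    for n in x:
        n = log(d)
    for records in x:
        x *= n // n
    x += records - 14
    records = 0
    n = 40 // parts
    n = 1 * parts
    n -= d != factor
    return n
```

Transformed code:
def solve(n, parts):
    factor = factor // 20
    d = x - 20
    for n in x:
        n = log(d)
    for records in x:
        x = x * (n // n)
    x = x + (records - 14)
    records = 0
    n = 40 // 20
    n = 1 * 20
    n = n - (d != factor)
    return n

7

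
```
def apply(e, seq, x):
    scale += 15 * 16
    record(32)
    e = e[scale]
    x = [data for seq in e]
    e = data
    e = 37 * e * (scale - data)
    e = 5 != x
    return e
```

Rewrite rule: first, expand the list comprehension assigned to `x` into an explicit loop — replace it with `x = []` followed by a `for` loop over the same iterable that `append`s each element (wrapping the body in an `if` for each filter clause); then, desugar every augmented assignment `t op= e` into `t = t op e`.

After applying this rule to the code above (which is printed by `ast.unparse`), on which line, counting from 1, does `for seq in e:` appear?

6

Transformed code:
def apply(e, seq, x):
    scale = scale + 15 * 16
    record(32)
    e = e[scale]
    x = []
    for seq in e:
        x.append(data)
    e = data
    e = 37 * e * (scale - data)
    e = 5 != x
    return e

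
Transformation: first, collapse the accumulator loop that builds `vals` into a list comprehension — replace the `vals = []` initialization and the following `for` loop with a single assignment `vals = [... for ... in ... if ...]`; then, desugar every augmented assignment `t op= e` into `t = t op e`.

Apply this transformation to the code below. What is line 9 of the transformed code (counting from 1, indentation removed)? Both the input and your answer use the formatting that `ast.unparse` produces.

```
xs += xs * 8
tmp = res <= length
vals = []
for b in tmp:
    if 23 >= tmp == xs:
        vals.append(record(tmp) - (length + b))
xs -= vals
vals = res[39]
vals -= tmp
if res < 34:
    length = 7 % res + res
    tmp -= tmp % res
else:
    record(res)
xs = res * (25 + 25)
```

Transformed code:
xs = xs + xs * 8
tmp = res <= length
vals = [record(tmp) - (length + b) for b in tmp if 23 >= tmp == xs]
xs = xs - vals
vals = res[39]
vals = vals - tmp
if res < 34:
    length = 7 % res + res
    tmp = tmp - tmp % res
else:
    record(res)
xs = res * (25 + 25)

tmp = tmp - tmp % res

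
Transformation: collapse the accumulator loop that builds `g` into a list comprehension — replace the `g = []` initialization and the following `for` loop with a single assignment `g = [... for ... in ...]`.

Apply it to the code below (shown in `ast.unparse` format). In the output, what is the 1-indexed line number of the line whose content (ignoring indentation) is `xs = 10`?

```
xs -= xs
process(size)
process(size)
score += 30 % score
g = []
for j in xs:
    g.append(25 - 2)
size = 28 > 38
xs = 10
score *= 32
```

7

Transformed code:
xs -= xs
process(size)
process(size)
score += 30 % score
g = [25 - 2 for j in xs]
size = 28 > 38
xs = 10
score *= 32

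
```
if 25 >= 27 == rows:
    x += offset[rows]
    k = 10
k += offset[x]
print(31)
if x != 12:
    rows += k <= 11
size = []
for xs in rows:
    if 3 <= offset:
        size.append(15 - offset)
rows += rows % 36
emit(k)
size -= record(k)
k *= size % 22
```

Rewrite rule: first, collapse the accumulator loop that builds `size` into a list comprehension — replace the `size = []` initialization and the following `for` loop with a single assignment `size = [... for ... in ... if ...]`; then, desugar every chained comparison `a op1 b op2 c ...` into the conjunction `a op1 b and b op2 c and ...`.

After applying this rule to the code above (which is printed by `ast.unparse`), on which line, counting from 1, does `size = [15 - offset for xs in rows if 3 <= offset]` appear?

Transformed code:
if 25 >= 27 and 27 == rows:
    x += offset[rows]
    k = 10
k += offset[x]
print(31)
if x != 12:
    rows += k <= 11
size = [15 - offset for xs in rows if 3 <= offset]
rows += rows % 36
emit(k)
size -= record(k)
k *= size % 22

8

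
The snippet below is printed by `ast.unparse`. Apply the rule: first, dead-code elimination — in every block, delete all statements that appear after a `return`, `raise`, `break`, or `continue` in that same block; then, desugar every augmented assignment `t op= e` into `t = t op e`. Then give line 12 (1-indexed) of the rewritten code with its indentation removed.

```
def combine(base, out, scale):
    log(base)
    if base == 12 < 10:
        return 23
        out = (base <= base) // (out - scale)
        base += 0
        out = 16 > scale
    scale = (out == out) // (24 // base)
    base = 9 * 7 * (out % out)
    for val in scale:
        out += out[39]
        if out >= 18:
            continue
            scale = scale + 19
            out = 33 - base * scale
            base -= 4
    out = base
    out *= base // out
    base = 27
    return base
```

Transformed code:
def combine(base, out, scale):
    log(base)
    if base == 12 < 10:
        return 23
    scale = (out == out) // (24 // base)
    base = 9 * 7 * (out % out)
    for val in scale:
        out = out + out[39]
        if out >= 18:
            continue
    out = base
    out = out * (base // out)
    base = 27
    return base

out = out * (base // out)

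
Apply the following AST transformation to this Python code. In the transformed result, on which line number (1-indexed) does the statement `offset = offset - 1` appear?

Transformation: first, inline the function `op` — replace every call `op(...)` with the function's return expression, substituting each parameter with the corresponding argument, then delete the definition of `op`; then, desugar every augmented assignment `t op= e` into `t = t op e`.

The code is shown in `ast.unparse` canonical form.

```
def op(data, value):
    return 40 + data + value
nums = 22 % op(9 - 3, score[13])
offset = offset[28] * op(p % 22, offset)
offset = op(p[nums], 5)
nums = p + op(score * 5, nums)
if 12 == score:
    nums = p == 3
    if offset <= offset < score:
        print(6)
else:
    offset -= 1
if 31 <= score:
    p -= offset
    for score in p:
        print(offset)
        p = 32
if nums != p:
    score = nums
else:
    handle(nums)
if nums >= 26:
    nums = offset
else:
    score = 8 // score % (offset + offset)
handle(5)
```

10

Transformed code:
nums = 22 % (40 + (9 - 3) + score[13])
offset = offset[28] * (40 + p % 22 + offset)
offset = 40 + p[nums] + 5
nums = p + (40 + score * 5 + nums)
if 12 == score:
    nums = p == 3
    if offset <= offset < score:
        print(6)
else:
    offset = offset - 1
if 31 <= score:
    p = p - offset
    for score in p:
        print(offset)
        p = 32
if nums != p:
    score = nums
else:
    handle(nums)
if nums >= 26:
    nums = offset
else:
    score = 8 // score % (offset + offset)
handle(5)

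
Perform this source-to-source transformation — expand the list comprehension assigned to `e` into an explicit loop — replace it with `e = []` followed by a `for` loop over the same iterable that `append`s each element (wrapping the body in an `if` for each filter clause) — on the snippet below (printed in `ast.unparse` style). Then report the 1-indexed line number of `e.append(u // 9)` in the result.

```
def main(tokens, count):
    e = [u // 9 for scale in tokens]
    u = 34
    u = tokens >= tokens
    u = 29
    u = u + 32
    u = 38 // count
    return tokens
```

4

Transformed code:
def main(tokens, count):
    e = []
    for scale in tokens:
        e.append(u // 9)
    u = 34
    u = tokens >= tokens
    u = 29
    u = u + 32
    u = 38 // count
    return tokens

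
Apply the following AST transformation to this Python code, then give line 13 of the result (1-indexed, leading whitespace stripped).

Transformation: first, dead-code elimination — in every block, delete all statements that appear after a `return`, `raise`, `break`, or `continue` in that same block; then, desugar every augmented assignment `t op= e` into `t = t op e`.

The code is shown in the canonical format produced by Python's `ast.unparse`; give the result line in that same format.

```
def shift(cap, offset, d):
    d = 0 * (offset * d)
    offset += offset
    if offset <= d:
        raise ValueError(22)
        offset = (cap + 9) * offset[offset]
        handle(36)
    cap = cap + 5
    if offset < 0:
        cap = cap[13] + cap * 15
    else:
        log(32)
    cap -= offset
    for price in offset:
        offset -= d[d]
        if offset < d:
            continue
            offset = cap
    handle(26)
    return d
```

offset = offset - d[d]

Transformed code:
def shift(cap, offset, d):
    d = 0 * (offset * d)
    offset = offset + offset
    if offset <= d:
        raise ValueError(22)
    cap = cap + 5
    if offset < 0:
        cap = cap[13] + cap * 15
    else:
        log(32)
    cap = cap - offset
    for price in offset:
        offset = offset - d[d]
        if offset < d:
            continue
    handle(26)
    return d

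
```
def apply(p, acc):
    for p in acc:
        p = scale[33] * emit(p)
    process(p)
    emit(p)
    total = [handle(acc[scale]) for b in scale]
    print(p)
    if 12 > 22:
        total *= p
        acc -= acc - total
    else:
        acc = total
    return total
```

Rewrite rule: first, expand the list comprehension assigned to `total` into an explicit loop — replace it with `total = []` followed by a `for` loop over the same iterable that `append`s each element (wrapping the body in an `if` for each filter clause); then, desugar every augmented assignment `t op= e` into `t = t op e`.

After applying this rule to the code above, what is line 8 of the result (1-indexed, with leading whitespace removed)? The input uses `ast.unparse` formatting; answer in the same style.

Transformed code:
def apply(p, acc):
    for p in acc:
        p = scale[33] * emit(p)
    process(p)
    emit(p)
    total = []
    for b in scale:
        total.append(handle(acc[scale]))
    print(p)
    if 12 > 22:
        total = total * p
        acc = acc - (acc - total)
    else:
        acc = total
    return total

total.append(handle(acc[scale]))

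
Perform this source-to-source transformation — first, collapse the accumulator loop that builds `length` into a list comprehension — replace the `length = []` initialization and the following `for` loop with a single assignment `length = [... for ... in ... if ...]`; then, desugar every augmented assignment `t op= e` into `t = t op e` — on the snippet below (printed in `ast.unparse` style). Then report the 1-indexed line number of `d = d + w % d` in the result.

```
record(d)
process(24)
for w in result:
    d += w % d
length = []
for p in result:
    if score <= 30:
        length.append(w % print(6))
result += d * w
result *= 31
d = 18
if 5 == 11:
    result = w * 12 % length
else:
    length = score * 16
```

4

Transformed code:
record(d)
process(24)
for w in result:
    d = d + w % d
length = [w % print(6) for p in result if score <= 30]
result = result + d * w
result = result * 31
d = 18
if 5 == 11:
    result = w * 12 % length
else:
    length = score * 16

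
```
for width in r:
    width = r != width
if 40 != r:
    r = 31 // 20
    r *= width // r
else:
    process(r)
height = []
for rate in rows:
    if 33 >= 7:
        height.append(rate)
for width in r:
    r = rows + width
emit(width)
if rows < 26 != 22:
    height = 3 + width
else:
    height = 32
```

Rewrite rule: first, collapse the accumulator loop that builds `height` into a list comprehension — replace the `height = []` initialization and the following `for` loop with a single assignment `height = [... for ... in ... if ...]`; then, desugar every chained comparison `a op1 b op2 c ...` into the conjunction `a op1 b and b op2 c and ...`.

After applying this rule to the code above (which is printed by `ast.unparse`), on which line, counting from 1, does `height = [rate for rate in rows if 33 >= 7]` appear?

Transformed code:
for width in r:
    width = r != width
if 40 != r:
    r = 31 // 20
    r *= width // r
else:
    process(r)
height = [rate for rate in rows if 33 >= 7]
for width in r:
    r = rows + width
emit(width)
if rows < 26 and 26 != 22:
    height = 3 + width
else:
    height = 32

8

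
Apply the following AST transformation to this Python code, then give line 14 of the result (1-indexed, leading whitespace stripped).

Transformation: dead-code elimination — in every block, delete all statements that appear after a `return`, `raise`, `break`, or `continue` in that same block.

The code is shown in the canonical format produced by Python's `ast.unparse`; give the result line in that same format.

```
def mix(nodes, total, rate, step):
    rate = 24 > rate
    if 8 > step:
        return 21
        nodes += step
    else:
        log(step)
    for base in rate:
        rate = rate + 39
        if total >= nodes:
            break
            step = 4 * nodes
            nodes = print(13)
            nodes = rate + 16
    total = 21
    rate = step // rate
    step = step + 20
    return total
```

Transformed code:
def mix(nodes, total, rate, step):
    rate = 24 > rate
    if 8 > step:
        return 21
    else:
        log(step)
    for base in rate:
        rate = rate + 39
        if total >= nodes:
            break
    total = 21
    rate = step // rate
    step = step + 20
    return total

return total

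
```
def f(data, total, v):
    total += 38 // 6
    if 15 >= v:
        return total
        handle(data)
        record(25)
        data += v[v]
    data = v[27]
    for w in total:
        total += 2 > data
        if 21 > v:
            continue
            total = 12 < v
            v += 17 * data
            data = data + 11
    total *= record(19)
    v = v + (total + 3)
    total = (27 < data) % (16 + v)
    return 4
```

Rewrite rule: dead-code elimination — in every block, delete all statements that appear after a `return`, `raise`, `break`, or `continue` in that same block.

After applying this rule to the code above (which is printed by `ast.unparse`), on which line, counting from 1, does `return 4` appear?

13

Transformed code:
def f(data, total, v):
    total += 38 // 6
    if 15 >= v:
        return total
    data = v[27]
    for w in total:
        total += 2 > data
        if 21 > v:
            continue
    total *= record(19)
    v = v + (total + 3)
    total = (27 < data) % (16 + v)
    return 4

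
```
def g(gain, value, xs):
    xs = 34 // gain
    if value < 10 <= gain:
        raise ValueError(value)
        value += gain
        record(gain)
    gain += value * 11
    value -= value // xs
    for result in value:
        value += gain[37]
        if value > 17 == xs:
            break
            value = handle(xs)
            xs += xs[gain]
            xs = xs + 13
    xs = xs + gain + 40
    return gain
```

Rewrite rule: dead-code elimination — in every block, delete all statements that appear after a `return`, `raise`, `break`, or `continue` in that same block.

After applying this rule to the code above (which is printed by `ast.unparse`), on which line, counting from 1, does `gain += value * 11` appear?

Transformed code:
def g(gain, value, xs):
    xs = 34 // gain
    if value < 10 <= gain:
        raise ValueError(value)
    gain += value * 11
    value -= value // xs
    for result in value:
        value += gain[37]
        if value > 17 == xs:
            break
    xs = xs + gain + 40
    return gain

5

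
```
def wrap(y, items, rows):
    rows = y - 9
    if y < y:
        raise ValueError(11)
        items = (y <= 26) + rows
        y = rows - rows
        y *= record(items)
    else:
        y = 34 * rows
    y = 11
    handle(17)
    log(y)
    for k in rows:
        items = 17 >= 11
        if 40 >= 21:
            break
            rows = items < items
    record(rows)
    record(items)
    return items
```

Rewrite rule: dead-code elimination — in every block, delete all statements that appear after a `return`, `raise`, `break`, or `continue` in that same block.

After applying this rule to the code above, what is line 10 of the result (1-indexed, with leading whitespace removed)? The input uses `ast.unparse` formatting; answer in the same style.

for k in rows:

Transformed code:
def wrap(y, items, rows):
    rows = y - 9
    if y < y:
        raise ValueError(11)
    else:
        y = 34 * rows
    y = 11
    handle(17)
    log(y)
    for k in rows:
        items = 17 >= 11
        if 40 >= 21:
            break
    record(rows)
    record(items)
    return items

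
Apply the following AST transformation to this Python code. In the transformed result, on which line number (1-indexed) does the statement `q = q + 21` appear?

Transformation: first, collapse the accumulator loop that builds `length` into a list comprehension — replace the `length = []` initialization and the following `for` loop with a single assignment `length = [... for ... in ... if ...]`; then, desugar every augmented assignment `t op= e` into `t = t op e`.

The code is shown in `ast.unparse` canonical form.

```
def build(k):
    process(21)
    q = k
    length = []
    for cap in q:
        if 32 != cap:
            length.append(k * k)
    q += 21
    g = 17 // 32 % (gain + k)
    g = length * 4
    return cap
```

Transformed code:
def build(k):
    process(21)
    q = k
    length = [k * k for cap in q if 32 != cap]
    q = q + 21
    g = 17 // 32 % (gain + k)
    g = length * 4
    return cap

5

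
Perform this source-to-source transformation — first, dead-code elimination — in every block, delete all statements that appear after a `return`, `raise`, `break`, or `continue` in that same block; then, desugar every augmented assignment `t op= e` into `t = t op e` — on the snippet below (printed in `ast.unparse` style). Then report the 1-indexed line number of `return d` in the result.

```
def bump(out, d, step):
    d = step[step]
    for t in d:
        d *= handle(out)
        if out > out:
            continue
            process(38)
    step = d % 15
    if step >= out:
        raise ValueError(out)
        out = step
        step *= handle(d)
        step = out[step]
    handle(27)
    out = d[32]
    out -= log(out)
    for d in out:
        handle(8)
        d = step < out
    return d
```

Transformed code:
def bump(out, d, step):
    d = step[step]
    for t in d:
        d = d * handle(out)
        if out > out:
            continue
    step = d % 15
    if step >= out:
        raise ValueError(out)
    handle(27)
    out = d[32]
    out = out - log(out)
    for d in out:
        handle(8)
        d = step < out
    return d

16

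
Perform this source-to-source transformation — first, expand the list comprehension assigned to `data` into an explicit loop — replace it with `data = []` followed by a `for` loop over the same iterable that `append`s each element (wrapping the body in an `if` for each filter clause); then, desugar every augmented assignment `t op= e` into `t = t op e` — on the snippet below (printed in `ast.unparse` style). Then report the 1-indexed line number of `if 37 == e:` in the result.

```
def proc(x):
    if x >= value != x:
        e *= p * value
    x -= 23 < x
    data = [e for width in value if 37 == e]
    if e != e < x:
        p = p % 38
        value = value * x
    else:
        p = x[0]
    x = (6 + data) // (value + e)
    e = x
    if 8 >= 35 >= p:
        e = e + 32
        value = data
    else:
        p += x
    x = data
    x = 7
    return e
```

7

Transformed code:
def proc(x):
    if x >= value != x:
        e = e * (p * value)
    x = x - (23 < x)
    data = []
    for width in value:
        if 37 == e:
            data.append(e)
    if e != e < x:
        p = p % 38
        value = value * x
    else:
        p = x[0]
    x = (6 + data) // (value + e)
    e = x
    if 8 >= 35 >= p:
        e = e + 32
        value = data
    else:
        p = p + x
    x = data
    x = 7
    return e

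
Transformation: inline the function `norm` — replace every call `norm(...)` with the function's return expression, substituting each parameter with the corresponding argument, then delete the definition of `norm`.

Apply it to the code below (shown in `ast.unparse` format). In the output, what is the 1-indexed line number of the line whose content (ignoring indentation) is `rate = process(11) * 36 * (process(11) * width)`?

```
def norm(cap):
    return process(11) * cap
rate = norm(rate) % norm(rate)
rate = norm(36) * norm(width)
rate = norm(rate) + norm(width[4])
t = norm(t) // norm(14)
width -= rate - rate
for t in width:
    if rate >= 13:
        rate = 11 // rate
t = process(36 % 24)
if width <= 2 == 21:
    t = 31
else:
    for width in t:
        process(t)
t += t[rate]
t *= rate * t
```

Transformed code:
rate = process(11) * rate % (process(11) * rate)
rate = process(11) * 36 * (process(11) * width)
rate = process(11) * rate + process(11) * width[4]
t = process(11) * t // (process(11) * 14)
width -= rate - rate
for t in width:
    if rate >= 13:
        rate = 11 // rate
t = process(36 % 24)
if width <= 2 == 21:
    t = 31
else:
    for width in t:
        process(t)
t += t[rate]
t *= rate * t

2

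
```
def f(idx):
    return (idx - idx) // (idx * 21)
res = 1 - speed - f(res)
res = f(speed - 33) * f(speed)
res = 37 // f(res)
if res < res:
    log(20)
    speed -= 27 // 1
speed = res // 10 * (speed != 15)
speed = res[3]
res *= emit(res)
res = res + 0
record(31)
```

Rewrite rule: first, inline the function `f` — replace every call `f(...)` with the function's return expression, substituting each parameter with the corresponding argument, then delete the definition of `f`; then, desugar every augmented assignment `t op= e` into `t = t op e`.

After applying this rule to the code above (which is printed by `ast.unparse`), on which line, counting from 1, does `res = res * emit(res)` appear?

Transformed code:
res = 1 - speed - (res - res) // (res * 21)
res = (speed - 33 - (speed - 33)) // ((speed - 33) * 21) * ((speed - speed) // (speed * 21))
res = 37 // ((res - res) // (res * 21))
if res < res:
    log(20)
    speed = speed - 27 // 1
speed = res // 10 * (speed != 15)
speed = res[3]
res = res * emit(res)
res = res + 0
record(31)

9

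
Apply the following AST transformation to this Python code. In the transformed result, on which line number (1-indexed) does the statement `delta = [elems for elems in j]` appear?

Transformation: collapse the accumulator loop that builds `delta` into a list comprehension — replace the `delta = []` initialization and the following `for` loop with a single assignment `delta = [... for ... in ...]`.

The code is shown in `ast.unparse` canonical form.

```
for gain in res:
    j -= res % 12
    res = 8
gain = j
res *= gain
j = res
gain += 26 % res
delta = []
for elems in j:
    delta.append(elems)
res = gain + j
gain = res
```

8

Transformed code:
for gain in res:
    j -= res % 12
    res = 8
gain = j
res *= gain
j = res
gain += 26 % res
delta = [elems for elems in j]
res = gain + j
gain = res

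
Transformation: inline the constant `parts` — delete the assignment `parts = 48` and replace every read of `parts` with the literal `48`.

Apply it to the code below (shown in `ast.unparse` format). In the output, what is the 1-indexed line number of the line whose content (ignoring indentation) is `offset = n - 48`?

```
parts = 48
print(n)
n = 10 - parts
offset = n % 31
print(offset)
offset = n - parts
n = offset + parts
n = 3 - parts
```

Transformed code:
print(n)
n = 10 - 48
offset = n % 31
print(offset)
offset = n - 48
n = offset + 48
n = 3 - 48

5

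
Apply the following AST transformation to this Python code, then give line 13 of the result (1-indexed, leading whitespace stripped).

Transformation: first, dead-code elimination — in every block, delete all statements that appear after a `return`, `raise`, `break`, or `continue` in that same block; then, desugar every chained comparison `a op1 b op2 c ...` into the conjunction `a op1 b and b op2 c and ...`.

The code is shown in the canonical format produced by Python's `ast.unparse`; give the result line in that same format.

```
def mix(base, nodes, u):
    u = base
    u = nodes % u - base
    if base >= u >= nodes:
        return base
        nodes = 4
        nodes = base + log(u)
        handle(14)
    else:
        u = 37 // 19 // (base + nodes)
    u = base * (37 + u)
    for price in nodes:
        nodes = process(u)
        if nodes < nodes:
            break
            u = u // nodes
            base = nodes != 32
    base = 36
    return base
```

base = 36

Transformed code:
def mix(base, nodes, u):
    u = base
    u = nodes % u - base
    if base >= u and u >= nodes:
        return base
    else:
        u = 37 // 19 // (base + nodes)
    u = base * (37 + u)
    for price in nodes:
        nodes = process(u)
        if nodes < nodes:
            break
    base = 36
    return base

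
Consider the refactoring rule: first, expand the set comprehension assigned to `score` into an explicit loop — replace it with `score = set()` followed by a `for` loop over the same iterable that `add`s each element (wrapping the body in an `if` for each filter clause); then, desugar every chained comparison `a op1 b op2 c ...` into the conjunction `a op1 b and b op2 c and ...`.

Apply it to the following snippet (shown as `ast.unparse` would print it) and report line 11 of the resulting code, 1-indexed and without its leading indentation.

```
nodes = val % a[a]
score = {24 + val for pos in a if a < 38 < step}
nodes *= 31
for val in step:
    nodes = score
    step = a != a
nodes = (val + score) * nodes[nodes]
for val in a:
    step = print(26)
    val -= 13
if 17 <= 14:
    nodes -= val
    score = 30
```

for val in a:

Transformed code:
nodes = val % a[a]
score = set()
for pos in a:
    if a < 38 and 38 < step:
        score.add(24 + val)
nodes *= 31
for val in step:
    nodes = score
    step = a != a
nodes = (val + score) * nodes[nodes]
for val in a:
    step = print(26)
    val -= 13
if 17 <= 14:
    nodes -= val
    score = 30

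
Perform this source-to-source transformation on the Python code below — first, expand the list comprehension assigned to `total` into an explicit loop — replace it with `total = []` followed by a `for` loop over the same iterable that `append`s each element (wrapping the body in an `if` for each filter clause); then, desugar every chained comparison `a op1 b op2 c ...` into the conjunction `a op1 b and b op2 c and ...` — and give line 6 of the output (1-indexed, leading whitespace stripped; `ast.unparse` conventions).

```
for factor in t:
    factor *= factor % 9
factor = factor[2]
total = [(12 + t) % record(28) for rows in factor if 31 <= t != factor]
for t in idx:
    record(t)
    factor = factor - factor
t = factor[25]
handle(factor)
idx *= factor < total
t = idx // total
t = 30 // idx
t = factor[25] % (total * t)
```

if 31 <= t and t != factor:

Transformed code:
for factor in t:
    factor *= factor % 9
factor = factor[2]
total = []
for rows in factor:
    if 31 <= t and t != factor:
        total.append((12 + t) % record(28))
for t in idx:
    record(t)
    factor = factor - factor
t = factor[25]
handle(factor)
idx *= factor < total
t = idx // total
t = 30 // idx
t = factor[25] % (total * t)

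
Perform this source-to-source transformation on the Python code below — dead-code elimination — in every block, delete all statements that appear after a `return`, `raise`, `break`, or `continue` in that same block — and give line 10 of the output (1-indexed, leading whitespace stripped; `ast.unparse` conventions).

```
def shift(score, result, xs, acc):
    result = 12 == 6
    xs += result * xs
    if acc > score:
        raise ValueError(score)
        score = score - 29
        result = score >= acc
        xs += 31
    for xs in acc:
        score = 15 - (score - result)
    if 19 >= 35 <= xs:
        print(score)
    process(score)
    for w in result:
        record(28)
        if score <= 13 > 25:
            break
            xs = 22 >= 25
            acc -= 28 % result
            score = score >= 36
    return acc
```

Transformed code:
def shift(score, result, xs, acc):
    result = 12 == 6
    xs += result * xs
    if acc > score:
        raise ValueError(score)
    for xs in acc:
        score = 15 - (score - result)
    if 19 >= 35 <= xs:
        print(score)
    process(score)
    for w in result:
        record(28)
        if score <= 13 > 25:
            break
    return acc

process(score)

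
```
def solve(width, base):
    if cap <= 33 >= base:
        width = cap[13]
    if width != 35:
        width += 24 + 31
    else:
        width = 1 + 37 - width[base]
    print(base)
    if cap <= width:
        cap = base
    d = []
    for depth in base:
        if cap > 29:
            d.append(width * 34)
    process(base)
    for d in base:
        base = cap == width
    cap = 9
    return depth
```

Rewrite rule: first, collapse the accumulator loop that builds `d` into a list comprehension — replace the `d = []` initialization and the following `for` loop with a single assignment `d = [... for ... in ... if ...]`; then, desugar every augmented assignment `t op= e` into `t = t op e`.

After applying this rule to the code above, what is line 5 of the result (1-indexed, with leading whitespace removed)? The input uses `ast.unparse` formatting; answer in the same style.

width = width + (24 + 31)

Transformed code:
def solve(width, base):
    if cap <= 33 >= base:
        width = cap[13]
    if width != 35:
        width = width + (24 + 31)
    else:
        width = 1 + 37 - width[base]
    print(base)
    if cap <= width:
        cap = base
    d = [width * 34 for depth in base if cap > 29]
    process(base)
    for d in base:
        base = cap == width
    cap = 9
    return depth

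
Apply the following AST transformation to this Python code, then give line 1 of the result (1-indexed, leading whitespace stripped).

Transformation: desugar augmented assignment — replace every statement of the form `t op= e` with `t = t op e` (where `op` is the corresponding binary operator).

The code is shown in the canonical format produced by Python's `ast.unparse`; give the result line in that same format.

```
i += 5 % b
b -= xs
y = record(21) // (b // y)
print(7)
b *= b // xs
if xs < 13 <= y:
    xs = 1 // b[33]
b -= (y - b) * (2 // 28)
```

i = i + 5 % b

Transformed code:
i = i + 5 % b
b = b - xs
y = record(21) // (b // y)
print(7)
b = b * (b // xs)
if xs < 13 <= y:
    xs = 1 // b[33]
b = b - (y - b) * (2 // 28)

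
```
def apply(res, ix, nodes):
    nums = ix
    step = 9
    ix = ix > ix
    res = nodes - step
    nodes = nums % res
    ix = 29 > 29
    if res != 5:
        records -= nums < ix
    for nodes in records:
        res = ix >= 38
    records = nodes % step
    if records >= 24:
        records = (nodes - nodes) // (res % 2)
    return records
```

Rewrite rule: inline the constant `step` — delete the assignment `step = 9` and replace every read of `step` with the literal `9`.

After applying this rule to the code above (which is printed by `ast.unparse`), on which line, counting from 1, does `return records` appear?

14

Transformed code:
def apply(res, ix, nodes):
    nums = ix
    ix = ix > ix
    res = nodes - 9
    nodes = nums % res
    ix = 29 > 29
    if res != 5:
        records -= nums < ix
    for nodes in records:
        res = ix >= 38
    records = nodes % 9
    if records >= 24:
        records = (nodes - nodes) // (res % 2)
    return records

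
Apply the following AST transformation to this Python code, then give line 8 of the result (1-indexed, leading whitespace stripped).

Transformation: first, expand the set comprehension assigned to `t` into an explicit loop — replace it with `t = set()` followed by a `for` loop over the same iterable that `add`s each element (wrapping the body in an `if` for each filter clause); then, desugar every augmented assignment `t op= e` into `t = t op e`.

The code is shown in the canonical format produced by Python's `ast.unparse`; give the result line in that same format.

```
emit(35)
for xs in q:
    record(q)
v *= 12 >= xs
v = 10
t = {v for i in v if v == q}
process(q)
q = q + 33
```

if v == q:

Transformed code:
emit(35)
for xs in q:
    record(q)
v = v * (12 >= xs)
v = 10
t = set()
for i in v:
    if v == q:
        t.add(v)
process(q)
q = q + 33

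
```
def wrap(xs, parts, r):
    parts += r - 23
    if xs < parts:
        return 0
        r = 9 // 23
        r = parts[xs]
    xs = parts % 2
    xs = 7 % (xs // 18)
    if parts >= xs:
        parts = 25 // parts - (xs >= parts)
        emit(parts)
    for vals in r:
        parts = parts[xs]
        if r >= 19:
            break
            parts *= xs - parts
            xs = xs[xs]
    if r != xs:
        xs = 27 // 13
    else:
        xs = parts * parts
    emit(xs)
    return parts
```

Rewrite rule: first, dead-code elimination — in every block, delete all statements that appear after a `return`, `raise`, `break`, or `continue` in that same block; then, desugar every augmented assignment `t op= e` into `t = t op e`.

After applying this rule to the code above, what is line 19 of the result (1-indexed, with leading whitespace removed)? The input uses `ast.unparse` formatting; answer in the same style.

return parts

Transformed code:
def wrap(xs, parts, r):
    parts = parts + (r - 23)
    if xs < parts:
        return 0
    xs = parts % 2
    xs = 7 % (xs // 18)
    if parts >= xs:
        parts = 25 // parts - (xs >= parts)
        emit(parts)
    for vals in r:
        parts = parts[xs]
        if r >= 19:
            break
    if r != xs:
        xs = 27 // 13
    else:
        xs = parts * parts
    emit(xs)
    return parts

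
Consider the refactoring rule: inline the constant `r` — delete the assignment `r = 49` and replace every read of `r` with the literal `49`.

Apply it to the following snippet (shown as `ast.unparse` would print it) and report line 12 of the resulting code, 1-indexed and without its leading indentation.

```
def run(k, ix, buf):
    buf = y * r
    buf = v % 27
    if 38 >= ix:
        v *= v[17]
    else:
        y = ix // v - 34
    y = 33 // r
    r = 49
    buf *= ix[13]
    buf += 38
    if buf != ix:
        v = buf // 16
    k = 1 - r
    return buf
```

v = buf // 16

Transformed code:
def run(k, ix, buf):
    buf = y * 49
    buf = v % 27
    if 38 >= ix:
        v *= v[17]
    else:
        y = ix // v - 34
    y = 33 // 49
    buf *= ix[13]
    buf += 38
    if buf != ix:
        v = buf // 16
    k = 1 - 49
    return buf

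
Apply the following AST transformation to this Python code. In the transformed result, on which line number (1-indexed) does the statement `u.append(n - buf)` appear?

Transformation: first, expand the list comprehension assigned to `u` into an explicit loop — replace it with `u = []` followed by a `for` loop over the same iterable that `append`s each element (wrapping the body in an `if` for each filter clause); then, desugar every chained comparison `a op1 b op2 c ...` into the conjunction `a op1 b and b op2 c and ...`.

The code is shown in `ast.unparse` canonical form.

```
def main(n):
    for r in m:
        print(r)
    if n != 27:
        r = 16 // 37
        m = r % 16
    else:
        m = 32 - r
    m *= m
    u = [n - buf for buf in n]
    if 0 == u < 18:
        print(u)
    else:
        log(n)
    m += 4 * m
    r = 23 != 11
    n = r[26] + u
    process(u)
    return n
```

12

Transformed code:
def main(n):
    for r in m:
        print(r)
    if n != 27:
        r = 16 // 37
        m = r % 16
    else:
        m = 32 - r
    m *= m
    u = []
    for buf in n:
        u.append(n - buf)
    if 0 == u and u < 18:
        print(u)
    else:
        log(n)
    m += 4 * m
    r = 23 != 11
    n = r[26] + u
    process(u)
    return n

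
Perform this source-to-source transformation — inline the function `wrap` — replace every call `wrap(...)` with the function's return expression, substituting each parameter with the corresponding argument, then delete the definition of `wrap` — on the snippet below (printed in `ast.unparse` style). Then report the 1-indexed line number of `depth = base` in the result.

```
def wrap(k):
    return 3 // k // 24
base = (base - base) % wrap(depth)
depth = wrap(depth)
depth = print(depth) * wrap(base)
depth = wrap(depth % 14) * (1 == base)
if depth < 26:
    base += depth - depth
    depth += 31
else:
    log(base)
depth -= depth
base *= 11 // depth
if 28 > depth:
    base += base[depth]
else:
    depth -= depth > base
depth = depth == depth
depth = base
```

17

Transformed code:
base = (base - base) % (3 // depth // 24)
depth = 3 // depth // 24
depth = print(depth) * (3 // base // 24)
depth = 3 // (depth % 14) // 24 * (1 == base)
if depth < 26:
    base += depth - depth
    depth += 31
else:
    log(base)
depth -= depth
base *= 11 // depth
if 28 > depth:
    base += base[depth]
else:
    depth -= depth > base
depth = depth == depth
depth = base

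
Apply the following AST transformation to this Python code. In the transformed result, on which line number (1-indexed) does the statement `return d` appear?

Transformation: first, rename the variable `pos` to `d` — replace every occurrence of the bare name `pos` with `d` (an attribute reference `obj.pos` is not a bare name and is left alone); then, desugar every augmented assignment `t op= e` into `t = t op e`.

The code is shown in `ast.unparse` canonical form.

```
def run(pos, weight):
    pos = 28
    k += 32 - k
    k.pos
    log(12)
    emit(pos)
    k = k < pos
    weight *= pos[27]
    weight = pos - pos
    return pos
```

Transformed code:
def run(d, weight):
    d = 28
    k = k + (32 - k)
    k.pos
    log(12)
    emit(d)
    k = k < d
    weight = weight * d[27]
    weight = d - d
    return d

10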